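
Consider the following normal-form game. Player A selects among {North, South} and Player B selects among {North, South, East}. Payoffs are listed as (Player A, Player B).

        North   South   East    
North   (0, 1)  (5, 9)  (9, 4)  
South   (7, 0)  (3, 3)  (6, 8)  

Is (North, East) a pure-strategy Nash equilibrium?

Holding Player B at East: Player A gets 9 from North, versus 6 from South. No profitable deviation for Player A.
Holding Player A at North: Player B gets 4 from East but could get 9 by switching to South. Player B has a profitable deviation.

No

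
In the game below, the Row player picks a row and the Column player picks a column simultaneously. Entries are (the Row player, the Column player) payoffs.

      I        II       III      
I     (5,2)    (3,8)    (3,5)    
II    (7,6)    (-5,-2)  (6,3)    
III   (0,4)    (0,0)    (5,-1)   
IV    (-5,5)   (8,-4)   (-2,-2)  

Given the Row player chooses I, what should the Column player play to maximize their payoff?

II

With the Row player fixed at I, the Column player's payoffs are: I → 2, II → 8, III → 5.
The maximum is 8, achieved by II.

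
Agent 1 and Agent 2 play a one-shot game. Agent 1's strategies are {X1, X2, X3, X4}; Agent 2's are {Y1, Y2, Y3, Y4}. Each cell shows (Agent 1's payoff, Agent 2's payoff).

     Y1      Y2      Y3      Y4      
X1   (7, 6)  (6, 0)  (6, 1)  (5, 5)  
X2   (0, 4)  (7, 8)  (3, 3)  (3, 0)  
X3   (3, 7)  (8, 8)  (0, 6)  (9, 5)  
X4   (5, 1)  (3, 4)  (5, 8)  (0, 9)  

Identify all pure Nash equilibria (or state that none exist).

Find each player's best response to every opponent strategy; NE are the intersections.
Agent 1's best responses — vs Y1: X1 (payoff 7); vs Y2: X3 (payoff 8); vs Y3: X1 (payoff 6); vs Y4: X3 (payoff 9).
Agent 2's best responses — vs X1: Y1 (payoff 6); vs X2: Y2 (payoff 8); vs X3: Y2 (payoff 8); vs X4: Y4 (payoff 9).
Mutual best responses occur at (X1, Y1) and (X3, Y2); at each, neither player gains by switching.

(X1, Y1) and (X3, Y2)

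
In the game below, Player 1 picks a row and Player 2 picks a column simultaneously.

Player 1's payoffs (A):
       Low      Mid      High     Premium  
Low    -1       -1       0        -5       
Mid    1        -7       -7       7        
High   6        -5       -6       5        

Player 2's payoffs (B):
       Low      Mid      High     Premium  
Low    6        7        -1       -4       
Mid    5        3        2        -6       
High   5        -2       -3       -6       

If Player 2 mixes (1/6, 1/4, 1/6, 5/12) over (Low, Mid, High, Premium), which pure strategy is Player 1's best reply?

Player 1's best reply maximizes expected payoff against the mix.
Low: (1/6)·(-1) + (1/4)·(-1) + (1/6)·0 + (5/12)·(-5) = -5/2
Mid: (1/6)·1 + (1/4)·(-7) + (1/6)·(-7) + (5/12)·7 = 1/6
High: (1/6)·6 + (1/4)·(-5) + (1/6)·(-6) + (5/12)·5 = 5/6
Highest expected payoff is 5/6, from High.

High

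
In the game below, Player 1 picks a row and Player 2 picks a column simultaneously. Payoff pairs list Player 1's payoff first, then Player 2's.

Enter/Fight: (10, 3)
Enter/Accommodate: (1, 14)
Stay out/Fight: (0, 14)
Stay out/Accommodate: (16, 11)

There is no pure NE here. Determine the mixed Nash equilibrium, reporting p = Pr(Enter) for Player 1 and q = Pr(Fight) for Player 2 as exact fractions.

In a mixed NE each player is indifferent between their pure strategies, so the opponent's mix sets the indifference.
Player 2 indifferent between Fight and Accommodate: p·3 + (1−p)·14 = p·14 + (1−p)·11 ⟹ 14 + (-11)p = 11 + 3p ⟹ p = 3/14.
Player 1 indifferent between Enter and Stay out: q·10 + (1−q)·1 = q·0 + (1−q)·16 ⟹ 1 + 9q = 16 + (-16)q ⟹ q = 3/5.

p = 3/14, q = 3/5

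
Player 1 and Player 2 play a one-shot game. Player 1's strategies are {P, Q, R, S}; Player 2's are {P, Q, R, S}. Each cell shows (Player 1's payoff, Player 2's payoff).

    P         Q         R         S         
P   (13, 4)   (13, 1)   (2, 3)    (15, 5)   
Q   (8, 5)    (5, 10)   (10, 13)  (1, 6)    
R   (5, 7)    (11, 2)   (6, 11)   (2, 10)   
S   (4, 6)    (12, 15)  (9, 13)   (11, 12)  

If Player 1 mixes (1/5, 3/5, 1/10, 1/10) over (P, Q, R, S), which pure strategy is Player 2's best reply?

R

Player 2's best reply maximizes expected payoff against the mix.
P: (1/5)·4 + (3/5)·5 + (1/10)·7 + (1/10)·6 = 51/10
Q: (1/5)·1 + (3/5)·10 + (1/10)·2 + (1/10)·15 = 79/10
R: (1/5)·3 + (3/5)·13 + (1/10)·11 + (1/10)·13 = 54/5
S: (1/5)·5 + (3/5)·6 + (1/10)·10 + (1/10)·12 = 34/5
Highest expected payoff is 54/5, from R.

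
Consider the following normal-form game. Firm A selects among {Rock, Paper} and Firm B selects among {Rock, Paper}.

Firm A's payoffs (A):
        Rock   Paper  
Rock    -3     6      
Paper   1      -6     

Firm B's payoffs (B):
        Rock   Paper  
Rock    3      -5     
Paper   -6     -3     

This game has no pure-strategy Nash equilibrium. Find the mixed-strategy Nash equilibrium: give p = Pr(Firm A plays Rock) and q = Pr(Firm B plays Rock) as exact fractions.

p = 3/11, q = 3/4

In a mixed NE each player is indifferent between their pure strategies, so the opponent's mix sets the indifference.
Firm B indifferent between Rock and Paper: p·3 + (1−p)·(-6) = p·(-5) + (1−p)·(-3) ⟹ (-6) + 9p = (-3) + (-2)p ⟹ p = 3/11.
Firm A indifferent between Rock and Paper: q·(-3) + (1−q)·6 = q·1 + (1−q)·(-6) ⟹ 6 + (-9)q = (-6) + 7q ⟹ q = 3/4.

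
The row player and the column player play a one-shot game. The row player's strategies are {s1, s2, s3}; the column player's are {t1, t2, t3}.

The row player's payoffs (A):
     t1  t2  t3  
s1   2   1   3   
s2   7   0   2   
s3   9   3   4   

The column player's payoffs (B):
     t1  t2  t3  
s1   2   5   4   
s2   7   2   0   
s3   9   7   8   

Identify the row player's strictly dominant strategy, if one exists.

A strategy is strictly dominant if it gives the row player a strictly higher payoff than every other strategy, against every choice by the opponent.
s3 strictly dominates: vs t1: 9 > each of {2, 7}; vs t2: 3 > each of {1, 0}; vs t3: 4 > each of {3, 2}.

s3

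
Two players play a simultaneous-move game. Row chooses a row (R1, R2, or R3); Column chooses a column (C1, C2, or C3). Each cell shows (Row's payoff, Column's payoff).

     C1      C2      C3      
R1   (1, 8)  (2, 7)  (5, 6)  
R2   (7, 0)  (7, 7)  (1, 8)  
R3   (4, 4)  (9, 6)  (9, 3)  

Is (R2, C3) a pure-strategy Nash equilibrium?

Holding Column at C3: Row gets 1 from R2 but could get 9 by switching to R3. Row has a profitable deviation.

No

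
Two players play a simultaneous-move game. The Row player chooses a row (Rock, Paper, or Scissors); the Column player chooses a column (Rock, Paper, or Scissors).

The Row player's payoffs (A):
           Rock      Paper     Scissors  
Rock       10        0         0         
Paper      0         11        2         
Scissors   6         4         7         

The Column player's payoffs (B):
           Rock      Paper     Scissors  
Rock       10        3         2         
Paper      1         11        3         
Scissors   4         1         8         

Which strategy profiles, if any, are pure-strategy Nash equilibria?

Find each player's best response to every opponent strategy; NE are the intersections.
The Row player's best responses — vs Rock: Rock (payoff 10); vs Paper: Paper (payoff 11); vs Scissors: Scissors (payoff 7).
The Column player's best responses — vs Rock: Rock (payoff 10); vs Paper: Paper (payoff 11); vs Scissors: Scissors (payoff 8).
Mutual best responses occur at (Rock, Rock), (Paper, Paper), and (Scissors, Scissors); at each, neither player gains by switching.

(Rock, Rock), (Paper, Paper), and (Scissors, Scissors)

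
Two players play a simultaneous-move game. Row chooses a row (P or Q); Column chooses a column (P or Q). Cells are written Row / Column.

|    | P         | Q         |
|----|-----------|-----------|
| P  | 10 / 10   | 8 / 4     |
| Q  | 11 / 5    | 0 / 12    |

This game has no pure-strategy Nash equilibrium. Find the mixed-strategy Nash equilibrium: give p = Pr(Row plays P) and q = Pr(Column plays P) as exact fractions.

p = 7/13, q = 8/9

In a mixed NE each player is indifferent between their pure strategies, so the opponent's mix sets the indifference.
Column indifferent between P and Q: p·10 + (1−p)·5 = p·4 + (1−p)·12 ⟹ 5 + 5p = 12 + (-8)p ⟹ p = 7/13.
Row indifferent between P and Q: q·10 + (1−q)·8 = q·11 + (1−q)·0 ⟹ 8 + 2q = 0 + 11q ⟹ q = 8/9.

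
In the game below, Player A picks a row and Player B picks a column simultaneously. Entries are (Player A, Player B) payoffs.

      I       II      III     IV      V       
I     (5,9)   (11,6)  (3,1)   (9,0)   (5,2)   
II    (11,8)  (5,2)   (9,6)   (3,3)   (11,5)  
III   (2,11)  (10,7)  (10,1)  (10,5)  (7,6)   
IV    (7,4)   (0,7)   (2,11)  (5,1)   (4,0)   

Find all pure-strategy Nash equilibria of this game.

(II, I)

Find each player's best response to every opponent strategy; NE are the intersections.
Player A's best responses — vs I: II (payoff 11); vs II: I (payoff 11); vs III: III (payoff 10); vs IV: III (payoff 10); vs V: II (payoff 11).
Player B's best responses — vs I: I (payoff 9); vs II: I (payoff 8); vs III: I (payoff 11); vs IV: III (payoff 11).
The only mutual best response is (II, I); neither player gains by switching there.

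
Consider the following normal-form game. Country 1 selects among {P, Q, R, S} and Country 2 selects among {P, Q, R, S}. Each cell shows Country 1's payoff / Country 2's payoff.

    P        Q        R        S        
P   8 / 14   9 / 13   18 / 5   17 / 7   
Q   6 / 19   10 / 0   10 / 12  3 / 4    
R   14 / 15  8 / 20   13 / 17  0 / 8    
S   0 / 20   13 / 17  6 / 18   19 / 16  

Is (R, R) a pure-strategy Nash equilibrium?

No

Holding Country 2 at R: Country 1 gets 13 from R but could get 18 by switching to P. Country 1 has a profitable deviation.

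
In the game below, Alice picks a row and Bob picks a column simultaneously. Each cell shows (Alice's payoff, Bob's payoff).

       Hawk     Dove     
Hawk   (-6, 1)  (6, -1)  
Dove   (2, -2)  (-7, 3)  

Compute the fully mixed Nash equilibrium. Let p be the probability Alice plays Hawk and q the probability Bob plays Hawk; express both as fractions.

Each player's mixing probability is pinned down by making the *other* player indifferent.
Bob indifferent between Hawk and Dove: p·1 + (1−p)·(-2) = p·(-1) + (1−p)·3 ⟹ (-2) + 3p = 3 + (-4)p ⟹ p = 5/7.
Alice indifferent between Hawk and Dove: q·(-6) + (1−q)·6 = q·2 + (1−q)·(-7) ⟹ 6 + (-12)q = (-7) + 9q ⟹ q = 13/21.

p = 5/7, q = 13/21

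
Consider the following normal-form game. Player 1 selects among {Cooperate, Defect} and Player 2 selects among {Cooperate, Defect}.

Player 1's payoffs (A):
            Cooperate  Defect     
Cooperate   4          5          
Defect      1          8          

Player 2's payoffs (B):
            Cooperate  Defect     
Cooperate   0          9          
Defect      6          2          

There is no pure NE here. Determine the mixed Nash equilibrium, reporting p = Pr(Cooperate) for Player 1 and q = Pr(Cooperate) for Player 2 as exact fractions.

p = 4/13, q = 1/2

In a mixed NE each player is indifferent between their pure strategies, so the opponent's mix sets the indifference.
Player 2 indifferent between Cooperate and Defect: p·0 + (1−p)·6 = p·9 + (1−p)·2 ⟹ 6 + (-6)p = 2 + 7p ⟹ p = 4/13.
Player 1 indifferent between Cooperate and Defect: q·4 + (1−q)·5 = q·1 + (1−q)·8 ⟹ 5 + (-1)q = 8 + (-7)q ⟹ q = 1/2.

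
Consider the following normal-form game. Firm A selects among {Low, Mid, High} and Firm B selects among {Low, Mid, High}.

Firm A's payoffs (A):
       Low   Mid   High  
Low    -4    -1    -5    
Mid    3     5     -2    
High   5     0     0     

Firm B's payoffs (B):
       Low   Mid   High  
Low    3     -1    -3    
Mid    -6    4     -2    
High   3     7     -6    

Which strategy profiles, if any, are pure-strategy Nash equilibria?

(Mid, Mid)

A profile is a Nash equilibrium when each player is best-responding to the other.
Firm A's best responses — vs Low: High (payoff 5); vs Mid: Mid (payoff 5); vs High: High (payoff 0).
Firm B's best responses — vs Low: Low (payoff 3); vs Mid: Mid (payoff 4); vs High: Mid (payoff 7).
The only mutual best response is (Mid, Mid); neither player gains by switching there.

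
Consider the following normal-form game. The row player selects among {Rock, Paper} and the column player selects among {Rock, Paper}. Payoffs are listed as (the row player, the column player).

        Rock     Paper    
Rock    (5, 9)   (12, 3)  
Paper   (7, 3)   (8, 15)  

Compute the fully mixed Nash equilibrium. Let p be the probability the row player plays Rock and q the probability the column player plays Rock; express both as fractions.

p = 2/3, q = 2/3

Each player's mixing probability is pinned down by making the *other* player indifferent.
The column player indifferent between Rock and Paper: p·9 + (1−p)·3 = p·3 + (1−p)·15 ⟹ 3 + 6p = 15 + (-12)p ⟹ p = 2/3.
The row player indifferent between Rock and Paper: q·5 + (1−q)·12 = q·7 + (1−q)·8 ⟹ 12 + (-7)q = 8 + (-1)q ⟹ q = 2/3.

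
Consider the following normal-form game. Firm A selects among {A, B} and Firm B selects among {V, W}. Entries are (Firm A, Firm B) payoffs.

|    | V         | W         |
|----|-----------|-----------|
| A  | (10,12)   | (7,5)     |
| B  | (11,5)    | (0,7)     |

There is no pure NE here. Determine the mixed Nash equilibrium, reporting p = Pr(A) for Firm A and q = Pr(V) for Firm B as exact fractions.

Each player's mixing probability is pinned down by making the *other* player indifferent.
Firm B indifferent between V and W: p·12 + (1−p)·5 = p·5 + (1−p)·7 ⟹ 5 + 7p = 7 + (-2)p ⟹ p = 2/9.
Firm A indifferent between A and B: q·10 + (1−q)·7 = q·11 + (1−q)·0 ⟹ 7 + 3q = 0 + 11q ⟹ q = 7/8.

p = 2/9, q = 7/8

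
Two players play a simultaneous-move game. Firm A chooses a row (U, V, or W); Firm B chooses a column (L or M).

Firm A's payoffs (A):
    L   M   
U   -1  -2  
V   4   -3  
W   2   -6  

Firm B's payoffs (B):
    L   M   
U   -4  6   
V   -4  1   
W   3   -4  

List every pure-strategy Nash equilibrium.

Check mutual best responses: a cell is a NE iff neither player can gain by unilaterally deviating.
Firm A's best responses — vs L: V (payoff 4); vs M: U (payoff -2).
Firm B's best responses — vs U: M (payoff 6); vs V: M (payoff 1); vs W: L (payoff 3).
The only mutual best response is (U, M); neither player gains by switching there.

(U, M)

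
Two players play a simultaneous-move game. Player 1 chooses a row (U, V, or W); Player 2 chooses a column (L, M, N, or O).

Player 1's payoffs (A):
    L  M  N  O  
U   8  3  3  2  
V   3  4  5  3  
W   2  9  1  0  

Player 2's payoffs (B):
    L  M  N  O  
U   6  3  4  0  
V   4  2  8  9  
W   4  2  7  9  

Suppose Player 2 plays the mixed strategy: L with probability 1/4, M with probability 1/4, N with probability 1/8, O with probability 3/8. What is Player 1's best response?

Player 1's best reply maximizes expected payoff against the mix.
U: (1/4)·8 + (1/4)·3 + (1/8)·3 + (3/8)·2 = 31/8
V: (1/4)·3 + (1/4)·4 + (1/8)·5 + (3/8)·3 = 7/2
W: (1/4)·2 + (1/4)·9 + (1/8)·1 + (3/8)·0 = 23/8
Highest expected payoff is 31/8, from U.

U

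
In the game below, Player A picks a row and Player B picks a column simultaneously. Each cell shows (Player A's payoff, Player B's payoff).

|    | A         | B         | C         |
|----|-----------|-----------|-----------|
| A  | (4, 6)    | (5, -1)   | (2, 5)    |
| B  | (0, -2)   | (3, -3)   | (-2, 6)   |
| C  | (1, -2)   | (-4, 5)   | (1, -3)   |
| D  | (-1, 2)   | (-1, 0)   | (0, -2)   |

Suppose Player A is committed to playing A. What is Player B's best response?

With Player A fixed at A, Player B's payoffs are: A → 6, B → -1, C → 5.
The maximum is 6, achieved by A.

A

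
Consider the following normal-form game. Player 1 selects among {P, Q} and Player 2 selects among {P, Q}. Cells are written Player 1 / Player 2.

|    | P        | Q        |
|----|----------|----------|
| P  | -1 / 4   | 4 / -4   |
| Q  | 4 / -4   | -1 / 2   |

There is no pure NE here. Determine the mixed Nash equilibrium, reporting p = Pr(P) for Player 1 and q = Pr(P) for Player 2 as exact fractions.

p = 3/7, q = 1/2

In a mixed NE each player is indifferent between their pure strategies, so the opponent's mix sets the indifference.
Player 2 indifferent between P and Q: p·4 + (1−p)·(-4) = p·(-4) + (1−p)·2 ⟹ (-4) + 8p = 2 + (-6)p ⟹ p = 3/7.
Player 1 indifferent between P and Q: q·(-1) + (1−q)·4 = q·4 + (1−q)·(-1) ⟹ 4 + (-5)q = (-1) + 5q ⟹ q = 1/2.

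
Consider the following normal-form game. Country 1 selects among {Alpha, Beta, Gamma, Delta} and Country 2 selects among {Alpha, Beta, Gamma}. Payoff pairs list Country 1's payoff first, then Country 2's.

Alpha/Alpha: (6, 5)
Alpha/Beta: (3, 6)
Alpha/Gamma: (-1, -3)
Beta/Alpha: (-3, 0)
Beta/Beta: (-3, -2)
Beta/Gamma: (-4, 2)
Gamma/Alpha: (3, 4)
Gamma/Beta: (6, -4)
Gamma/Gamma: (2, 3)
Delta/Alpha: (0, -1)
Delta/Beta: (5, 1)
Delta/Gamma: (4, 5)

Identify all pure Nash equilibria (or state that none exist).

A profile is a Nash equilibrium when each player is best-responding to the other.
Country 1's best responses — vs Alpha: Alpha (payoff 6); vs Beta: Gamma (payoff 6); vs Gamma: Delta (payoff 4).
Country 2's best responses — vs Alpha: Beta (payoff 6); vs Beta: Gamma (payoff 2); vs Gamma: Alpha (payoff 4); vs Delta: Gamma (payoff 5).
The only mutual best response is (Delta, Gamma); neither player gains by switching there.

(Delta, Gamma)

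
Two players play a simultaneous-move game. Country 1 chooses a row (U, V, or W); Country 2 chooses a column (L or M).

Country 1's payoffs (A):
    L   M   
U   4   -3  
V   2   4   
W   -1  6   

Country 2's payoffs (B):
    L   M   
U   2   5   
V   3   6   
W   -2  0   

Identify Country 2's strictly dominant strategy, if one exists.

M

Check whether one of Country 2's strategies beats all alternatives regardless of what the opponent does.
M strictly dominates: vs U: 5 > 2; vs V: 6 > 3; vs W: 0 > -2.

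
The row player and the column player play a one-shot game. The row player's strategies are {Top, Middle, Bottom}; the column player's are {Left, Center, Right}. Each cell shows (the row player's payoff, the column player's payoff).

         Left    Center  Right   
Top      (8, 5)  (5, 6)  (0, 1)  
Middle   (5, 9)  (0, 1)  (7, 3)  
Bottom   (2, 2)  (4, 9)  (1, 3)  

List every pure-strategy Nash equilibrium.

(Top, Center)

Check mutual best responses: a cell is a NE iff neither player can gain by unilaterally deviating.
The row player's best responses — vs Left: Top (payoff 8); vs Center: Top (payoff 5); vs Right: Middle (payoff 7).
The column player's best responses — vs Top: Center (payoff 6); vs Middle: Left (payoff 9); vs Bottom: Center (payoff 9).
The only mutual best response is (Top, Center); neither player gains by switching there.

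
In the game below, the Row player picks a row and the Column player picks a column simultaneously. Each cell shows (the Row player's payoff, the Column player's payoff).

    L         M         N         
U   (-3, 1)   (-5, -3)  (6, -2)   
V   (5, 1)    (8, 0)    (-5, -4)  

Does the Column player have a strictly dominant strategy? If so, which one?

L

A strategy is strictly dominant if it gives the Column player a strictly higher payoff than every other strategy, against every choice by the opponent.
L strictly dominates: vs U: 1 > each of {-3, -2}; vs V: 1 > each of {0, -4}.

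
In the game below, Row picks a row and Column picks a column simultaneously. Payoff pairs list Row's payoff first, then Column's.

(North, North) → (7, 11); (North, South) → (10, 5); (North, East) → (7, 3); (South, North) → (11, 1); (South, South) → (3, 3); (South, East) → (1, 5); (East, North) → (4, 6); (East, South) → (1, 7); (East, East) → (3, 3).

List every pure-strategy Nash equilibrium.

Check mutual best responses: a cell is a NE iff neither player can gain by unilaterally deviating.
Row's best responses — vs North: South (payoff 11); vs South: North (payoff 10); vs East: North (payoff 7).
Column's best responses — vs North: North (payoff 11); vs South: East (payoff 5); vs East: South (payoff 7).
No cell has both players best-responding. For instance, Row's best reply to North is South, but against South Column prefers East over North.

There is no pure-strategy Nash equilibrium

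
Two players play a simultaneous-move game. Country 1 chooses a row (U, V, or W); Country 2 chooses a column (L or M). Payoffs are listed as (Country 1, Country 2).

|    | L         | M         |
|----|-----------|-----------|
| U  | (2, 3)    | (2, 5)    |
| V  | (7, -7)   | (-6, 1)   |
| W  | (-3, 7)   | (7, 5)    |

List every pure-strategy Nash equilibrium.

A profile is a Nash equilibrium when each player is best-responding to the other.
Country 1's best responses — vs L: V (payoff 7); vs M: W (payoff 7).
Country 2's best responses — vs U: M (payoff 5); vs V: M (payoff 1); vs W: L (payoff 7).
No cell has both players best-responding. For instance, Country 1's best reply to M is W, but against W Country 2 prefers L over M.

There is no pure-strategy Nash equilibrium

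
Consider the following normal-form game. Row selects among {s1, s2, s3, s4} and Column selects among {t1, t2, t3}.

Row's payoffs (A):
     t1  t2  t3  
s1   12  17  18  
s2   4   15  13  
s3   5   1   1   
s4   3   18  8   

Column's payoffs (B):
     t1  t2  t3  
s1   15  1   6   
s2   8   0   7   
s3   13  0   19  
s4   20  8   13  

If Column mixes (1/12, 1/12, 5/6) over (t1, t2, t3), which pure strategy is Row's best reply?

s1

Compute Row's expected payoff from each pure strategy against the given mix.
s1: (1/12)·12 + (1/12)·17 + (5/6)·18 = 209/12
s2: (1/12)·4 + (1/12)·15 + (5/6)·13 = 149/12
s3: (1/12)·5 + (1/12)·1 + (5/6)·1 = 4/3
s4: (1/12)·3 + (1/12)·18 + (5/6)·8 = 101/12
Highest expected payoff is 209/12, from s1.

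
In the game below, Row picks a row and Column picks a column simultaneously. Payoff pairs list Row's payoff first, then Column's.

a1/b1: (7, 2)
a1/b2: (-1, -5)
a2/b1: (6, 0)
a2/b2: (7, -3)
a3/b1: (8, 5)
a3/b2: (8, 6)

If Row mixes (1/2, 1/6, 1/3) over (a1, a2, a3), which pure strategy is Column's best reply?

b1

Compute Column's expected payoff from each pure strategy against the given mix.
b1: (1/2)·2 + (1/6)·0 + (1/3)·5 = 8/3
b2: (1/2)·(-5) + (1/6)·(-3) + (1/3)·6 = -1
Highest expected payoff is 8/3, from b1.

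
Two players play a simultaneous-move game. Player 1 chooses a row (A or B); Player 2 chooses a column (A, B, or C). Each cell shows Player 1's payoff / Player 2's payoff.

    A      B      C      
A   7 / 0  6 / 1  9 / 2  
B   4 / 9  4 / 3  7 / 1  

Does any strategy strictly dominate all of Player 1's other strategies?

A

A strategy is strictly dominant if it gives Player 1 a strictly higher payoff than every other strategy, against every choice by the opponent.
A strictly dominates: vs A: 7 > 4; vs B: 6 > 4; vs C: 9 > 7.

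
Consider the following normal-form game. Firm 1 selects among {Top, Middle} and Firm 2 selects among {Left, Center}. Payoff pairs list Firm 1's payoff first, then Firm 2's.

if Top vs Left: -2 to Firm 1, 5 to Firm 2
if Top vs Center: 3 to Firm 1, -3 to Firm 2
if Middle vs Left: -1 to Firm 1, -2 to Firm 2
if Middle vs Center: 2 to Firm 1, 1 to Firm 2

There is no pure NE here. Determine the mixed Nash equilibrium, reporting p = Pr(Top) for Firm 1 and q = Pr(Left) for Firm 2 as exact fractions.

In a mixed NE each player is indifferent between their pure strategies, so the opponent's mix sets the indifference.
Firm 2 indifferent between Left and Center: p·5 + (1−p)·(-2) = p·(-3) + (1−p)·1 ⟹ (-2) + 7p = 1 + (-4)p ⟹ p = 3/11.
Firm 1 indifferent between Top and Middle: q·(-2) + (1−q)·3 = q·(-1) + (1−q)·2 ⟹ 3 + (-5)q = 2 + (-3)q ⟹ q = 1/2.

p = 3/11, q = 1/2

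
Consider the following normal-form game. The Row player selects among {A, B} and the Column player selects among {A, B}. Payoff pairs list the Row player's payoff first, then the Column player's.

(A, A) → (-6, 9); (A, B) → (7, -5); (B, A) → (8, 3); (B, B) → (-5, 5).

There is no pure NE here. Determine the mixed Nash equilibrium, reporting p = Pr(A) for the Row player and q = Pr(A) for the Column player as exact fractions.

p = 1/8, q = 6/13

In a mixed NE each player is indifferent between their pure strategies, so the opponent's mix sets the indifference.
The Column player indifferent between A and B: p·9 + (1−p)·3 = p·(-5) + (1−p)·5 ⟹ 3 + 6p = 5 + (-10)p ⟹ p = 1/8.
The Row player indifferent between A and B: q·(-6) + (1−q)·7 = q·8 + (1−q)·(-5) ⟹ 7 + (-13)q = (-5) + 13q ⟹ q = 6/13.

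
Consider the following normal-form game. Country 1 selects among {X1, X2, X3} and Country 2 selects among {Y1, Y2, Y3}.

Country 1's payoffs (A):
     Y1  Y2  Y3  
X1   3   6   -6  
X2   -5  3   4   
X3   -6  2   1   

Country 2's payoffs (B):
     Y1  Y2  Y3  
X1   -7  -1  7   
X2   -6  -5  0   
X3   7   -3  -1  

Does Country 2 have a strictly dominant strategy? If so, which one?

No strictly dominant strategy

Check whether one of Country 2's strategies beats all alternatives regardless of what the opponent does.
Y1 is not dominant: against X1, Y2 gives -1 > -7.
Y2 is not dominant: against X1, Y3 gives 7 > -1.
Y3 is not dominant: against X3, Y1 gives 7 > -1.
No single strategy is best against every opponent action.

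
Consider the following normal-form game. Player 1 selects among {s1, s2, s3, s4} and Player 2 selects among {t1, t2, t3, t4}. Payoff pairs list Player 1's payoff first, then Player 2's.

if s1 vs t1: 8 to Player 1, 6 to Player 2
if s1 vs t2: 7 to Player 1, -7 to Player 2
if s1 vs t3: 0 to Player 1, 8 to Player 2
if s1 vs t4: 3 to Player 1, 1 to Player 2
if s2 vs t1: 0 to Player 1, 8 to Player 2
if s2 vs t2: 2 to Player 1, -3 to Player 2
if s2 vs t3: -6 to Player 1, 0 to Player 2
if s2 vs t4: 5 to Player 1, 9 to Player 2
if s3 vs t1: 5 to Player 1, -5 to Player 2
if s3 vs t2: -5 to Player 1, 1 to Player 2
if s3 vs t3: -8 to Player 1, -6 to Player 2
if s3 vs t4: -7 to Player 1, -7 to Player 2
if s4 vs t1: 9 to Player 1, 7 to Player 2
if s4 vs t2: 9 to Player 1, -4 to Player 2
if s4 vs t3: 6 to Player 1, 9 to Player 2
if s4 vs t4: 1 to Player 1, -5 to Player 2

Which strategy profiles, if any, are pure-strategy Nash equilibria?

(s2, t4) and (s4, t3)

A profile is a Nash equilibrium when each player is best-responding to the other.
Player 1's best responses — vs t1: s4 (payoff 9); vs t2: s4 (payoff 9); vs t3: s4 (payoff 6); vs t4: s2 (payoff 5).
Player 2's best responses — vs s1: t3 (payoff 8); vs s2: t4 (payoff 9); vs s3: t2 (payoff 1); vs s4: t3 (payoff 9).
Mutual best responses occur at (s2, t4) and (s4, t3); at each, neither player gains by switching.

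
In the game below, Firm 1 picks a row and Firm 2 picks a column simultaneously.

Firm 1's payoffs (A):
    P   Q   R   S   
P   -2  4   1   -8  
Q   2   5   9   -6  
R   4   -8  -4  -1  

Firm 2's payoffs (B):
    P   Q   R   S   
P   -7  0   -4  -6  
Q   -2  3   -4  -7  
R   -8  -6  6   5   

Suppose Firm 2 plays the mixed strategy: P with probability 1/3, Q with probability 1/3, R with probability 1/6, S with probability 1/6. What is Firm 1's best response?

Q

Firm 1's best reply maximizes expected payoff against the mix.
P: (1/3)·(-2) + (1/3)·4 + (1/6)·1 + (1/6)·(-8) = -1/2
Q: (1/3)·2 + (1/3)·5 + (1/6)·9 + (1/6)·(-6) = 17/6
R: (1/3)·4 + (1/3)·(-8) + (1/6)·(-4) + (1/6)·(-1) = -13/6
Highest expected payoff is 17/6, from Q.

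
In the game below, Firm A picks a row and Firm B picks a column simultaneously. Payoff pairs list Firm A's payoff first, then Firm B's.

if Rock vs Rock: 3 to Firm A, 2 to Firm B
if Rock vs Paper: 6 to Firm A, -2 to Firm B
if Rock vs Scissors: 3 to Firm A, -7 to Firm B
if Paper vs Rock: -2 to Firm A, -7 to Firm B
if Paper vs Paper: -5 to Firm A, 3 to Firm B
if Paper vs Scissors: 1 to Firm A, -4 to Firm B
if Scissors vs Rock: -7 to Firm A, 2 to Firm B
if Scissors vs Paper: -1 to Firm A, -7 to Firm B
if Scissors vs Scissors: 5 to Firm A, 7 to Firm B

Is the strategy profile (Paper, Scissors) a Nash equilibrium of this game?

No

Holding Firm B at Scissors: Firm A gets 1 from Paper but could get 5 by switching to Scissors. Firm A has a profitable deviation.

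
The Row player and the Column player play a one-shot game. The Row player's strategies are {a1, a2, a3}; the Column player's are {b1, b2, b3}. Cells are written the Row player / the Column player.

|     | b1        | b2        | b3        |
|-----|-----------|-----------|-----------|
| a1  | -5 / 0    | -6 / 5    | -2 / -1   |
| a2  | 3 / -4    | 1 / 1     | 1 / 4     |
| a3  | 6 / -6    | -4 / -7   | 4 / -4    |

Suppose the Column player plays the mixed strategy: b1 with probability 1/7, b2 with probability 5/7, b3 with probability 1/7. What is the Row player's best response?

Compute the Row player's expected payoff from each pure strategy against the given mix.
a1: (1/7)·(-5) + (5/7)·(-6) + (1/7)·(-2) = -37/7
a2: (1/7)·3 + (5/7)·1 + (1/7)·1 = 9/7
a3: (1/7)·6 + (5/7)·(-4) + (1/7)·4 = -10/7
Highest expected payoff is 9/7, from a2.

a2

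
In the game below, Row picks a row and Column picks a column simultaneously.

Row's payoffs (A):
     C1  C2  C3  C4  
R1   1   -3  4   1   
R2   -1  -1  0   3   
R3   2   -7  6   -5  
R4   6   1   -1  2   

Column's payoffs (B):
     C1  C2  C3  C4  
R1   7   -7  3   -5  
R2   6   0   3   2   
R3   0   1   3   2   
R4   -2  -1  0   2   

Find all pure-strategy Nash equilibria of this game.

(R3, C3)

Find each player's best response to every opponent strategy; NE are the intersections.
Row's best responses — vs C1: R4 (payoff 6); vs C2: R4 (payoff 1); vs C3: R3 (payoff 6); vs C4: R2 (payoff 3).
Column's best responses — vs R1: C1 (payoff 7); vs R2: C1 (payoff 6); vs R3: C3 (payoff 3); vs R4: C4 (payoff 2).
The only mutual best response is (R3, C3); neither player gains by switching there.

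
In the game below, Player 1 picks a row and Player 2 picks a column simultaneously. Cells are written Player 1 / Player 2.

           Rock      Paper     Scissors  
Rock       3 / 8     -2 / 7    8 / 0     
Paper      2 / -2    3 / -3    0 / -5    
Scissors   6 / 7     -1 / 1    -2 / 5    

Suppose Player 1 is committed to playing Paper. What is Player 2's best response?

Rock

With Player 1 fixed at Paper, Player 2's payoffs are: Rock → -2, Paper → -3, Scissors → -5.
The maximum is -2, achieved by Rock.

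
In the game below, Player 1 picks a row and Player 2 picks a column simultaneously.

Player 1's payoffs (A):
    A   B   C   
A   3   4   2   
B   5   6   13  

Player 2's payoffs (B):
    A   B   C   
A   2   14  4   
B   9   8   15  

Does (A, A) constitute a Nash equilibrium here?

No

Holding Player 2 at A: Player 1 gets 3 from A but could get 5 by switching to B. Player 1 has a profitable deviation.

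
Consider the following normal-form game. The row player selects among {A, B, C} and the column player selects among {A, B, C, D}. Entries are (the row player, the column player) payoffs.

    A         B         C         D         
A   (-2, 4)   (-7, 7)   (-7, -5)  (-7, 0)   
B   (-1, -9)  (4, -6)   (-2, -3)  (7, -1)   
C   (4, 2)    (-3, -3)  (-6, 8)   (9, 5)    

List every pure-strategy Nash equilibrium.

Check mutual best responses: a cell is a NE iff neither player can gain by unilaterally deviating.
The row player's best responses — vs A: C (payoff 4); vs B: B (payoff 4); vs C: B (payoff -2); vs D: C (payoff 9).
The column player's best responses — vs A: B (payoff 7); vs B: D (payoff -1); vs C: C (payoff 8).
No cell has both players best-responding. For instance, the row player's best reply to A is C, but against C the column player prefers C over A.

None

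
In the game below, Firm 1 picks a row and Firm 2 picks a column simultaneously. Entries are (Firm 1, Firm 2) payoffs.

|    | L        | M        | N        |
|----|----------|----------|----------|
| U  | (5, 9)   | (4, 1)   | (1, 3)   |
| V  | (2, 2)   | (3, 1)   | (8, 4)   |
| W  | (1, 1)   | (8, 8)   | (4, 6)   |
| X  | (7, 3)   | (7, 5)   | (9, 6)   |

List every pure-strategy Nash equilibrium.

A profile is a Nash equilibrium when each player is best-responding to the other.
Firm 1's best responses — vs L: X (payoff 7); vs M: W (payoff 8); vs N: X (payoff 9).
Firm 2's best responses — vs U: L (payoff 9); vs V: N (payoff 4); vs W: M (payoff 8); vs X: N (payoff 6).
Mutual best responses occur at (W, M) and (X, N); at each, neither player gains by switching.

(W, M) and (X, N)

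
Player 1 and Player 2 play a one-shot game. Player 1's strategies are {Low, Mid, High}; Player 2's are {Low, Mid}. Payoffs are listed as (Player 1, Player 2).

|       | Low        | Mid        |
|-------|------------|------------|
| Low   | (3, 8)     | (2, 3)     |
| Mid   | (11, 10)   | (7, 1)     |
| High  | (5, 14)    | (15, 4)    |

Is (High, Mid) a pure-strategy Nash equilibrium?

Holding Player 2 at Mid: Player 1 gets 15 from High, versus 2 from Low, 7 from Mid. No profitable deviation for Player 1.
Holding Player 1 at High: Player 2 gets 4 from Mid but could get 14 by switching to Low. Player 2 has a profitable deviation.

No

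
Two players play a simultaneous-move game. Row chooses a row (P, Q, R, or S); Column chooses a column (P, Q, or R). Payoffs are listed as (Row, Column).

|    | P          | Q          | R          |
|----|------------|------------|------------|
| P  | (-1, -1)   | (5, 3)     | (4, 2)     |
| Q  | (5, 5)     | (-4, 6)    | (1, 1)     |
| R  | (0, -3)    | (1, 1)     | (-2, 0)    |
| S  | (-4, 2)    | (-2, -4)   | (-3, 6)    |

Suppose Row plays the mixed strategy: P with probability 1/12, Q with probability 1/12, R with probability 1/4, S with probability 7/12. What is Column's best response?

Compute Column's expected payoff from each pure strategy against the given mix.
P: (1/12)·(-1) + (1/12)·5 + (1/4)·(-3) + (7/12)·2 = 3/4
Q: (1/12)·3 + (1/12)·6 + (1/4)·1 + (7/12)·(-4) = -4/3
R: (1/12)·2 + (1/12)·1 + (1/4)·0 + (7/12)·6 = 15/4
Highest expected payoff is 15/4, from R.

R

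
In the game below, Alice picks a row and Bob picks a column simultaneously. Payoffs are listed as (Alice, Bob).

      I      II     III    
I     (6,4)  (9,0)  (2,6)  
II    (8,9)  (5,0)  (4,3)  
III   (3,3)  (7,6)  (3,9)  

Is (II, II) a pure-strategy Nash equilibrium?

Holding Bob at II: Alice gets 5 from II but could get 9 by switching to I. Alice has a profitable deviation.

No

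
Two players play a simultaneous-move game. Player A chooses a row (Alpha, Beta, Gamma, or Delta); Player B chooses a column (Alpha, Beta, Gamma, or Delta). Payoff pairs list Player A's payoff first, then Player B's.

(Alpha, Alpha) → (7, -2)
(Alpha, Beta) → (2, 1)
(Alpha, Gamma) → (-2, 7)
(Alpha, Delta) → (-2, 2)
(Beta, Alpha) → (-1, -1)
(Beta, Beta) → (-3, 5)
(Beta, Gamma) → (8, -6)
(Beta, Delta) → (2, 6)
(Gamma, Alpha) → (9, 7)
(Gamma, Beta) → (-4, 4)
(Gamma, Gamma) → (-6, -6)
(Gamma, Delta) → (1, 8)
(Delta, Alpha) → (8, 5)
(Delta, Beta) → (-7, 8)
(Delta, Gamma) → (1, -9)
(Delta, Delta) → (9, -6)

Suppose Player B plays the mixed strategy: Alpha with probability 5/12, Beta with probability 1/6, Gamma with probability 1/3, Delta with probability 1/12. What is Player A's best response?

Player A's best reply maximizes expected payoff against the mix.
Alpha: (5/12)·7 + (1/6)·2 + (1/3)·(-2) + (1/12)·(-2) = 29/12
Beta: (5/12)·(-1) + (1/6)·(-3) + (1/3)·8 + (1/12)·2 = 23/12
Gamma: (5/12)·9 + (1/6)·(-4) + (1/3)·(-6) + (1/12)·1 = 7/6
Delta: (5/12)·8 + (1/6)·(-7) + (1/3)·1 + (1/12)·9 = 13/4
Highest expected payoff is 13/4, from Delta.

Delta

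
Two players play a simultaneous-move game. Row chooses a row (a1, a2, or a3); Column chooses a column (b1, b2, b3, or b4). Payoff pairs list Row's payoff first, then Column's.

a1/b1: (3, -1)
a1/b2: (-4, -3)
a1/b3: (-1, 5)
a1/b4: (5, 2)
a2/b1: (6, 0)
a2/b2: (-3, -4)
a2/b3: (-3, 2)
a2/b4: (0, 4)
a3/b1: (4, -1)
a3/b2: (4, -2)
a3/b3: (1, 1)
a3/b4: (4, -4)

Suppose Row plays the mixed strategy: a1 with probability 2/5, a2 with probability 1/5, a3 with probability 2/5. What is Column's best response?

b3

Compute Column's expected payoff from each pure strategy against the given mix.
b1: (2/5)·(-1) + (1/5)·0 + (2/5)·(-1) = -4/5
b2: (2/5)·(-3) + (1/5)·(-4) + (2/5)·(-2) = -14/5
b3: (2/5)·5 + (1/5)·2 + (2/5)·1 = 14/5
b4: (2/5)·2 + (1/5)·4 + (2/5)·(-4) = 0
Highest expected payoff is 14/5, from b3.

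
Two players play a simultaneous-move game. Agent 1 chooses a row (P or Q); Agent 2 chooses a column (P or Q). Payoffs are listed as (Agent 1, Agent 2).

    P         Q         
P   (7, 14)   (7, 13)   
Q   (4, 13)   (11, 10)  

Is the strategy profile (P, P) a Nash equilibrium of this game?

Yes

Holding Agent 2 at P: Agent 1 gets 7 from P, versus 4 from Q. No profitable deviation for Agent 1.
Holding Agent 1 at P: Agent 2 gets 14 from P, versus 13 from Q. No profitable deviation for Agent 2 either.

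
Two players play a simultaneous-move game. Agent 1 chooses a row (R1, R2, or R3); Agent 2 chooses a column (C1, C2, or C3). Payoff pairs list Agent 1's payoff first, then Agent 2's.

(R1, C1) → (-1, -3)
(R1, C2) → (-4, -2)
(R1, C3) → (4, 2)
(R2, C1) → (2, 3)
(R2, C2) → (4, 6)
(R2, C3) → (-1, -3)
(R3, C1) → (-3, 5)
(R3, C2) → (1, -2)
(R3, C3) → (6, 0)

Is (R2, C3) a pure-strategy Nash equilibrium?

Holding Agent 2 at C3: Agent 1 gets -1 from R2 but could get 6 by switching to R3. Agent 1 has a profitable deviation.

No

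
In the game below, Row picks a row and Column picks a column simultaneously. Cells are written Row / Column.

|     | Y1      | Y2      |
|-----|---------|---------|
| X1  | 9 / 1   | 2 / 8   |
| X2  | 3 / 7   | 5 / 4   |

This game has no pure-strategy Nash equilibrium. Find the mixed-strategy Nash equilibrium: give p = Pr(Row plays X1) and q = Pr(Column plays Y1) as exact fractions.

p = 3/10, q = 1/3

In a mixed NE each player is indifferent between their pure strategies, so the opponent's mix sets the indifference.
Column indifferent between Y1 and Y2: p·1 + (1−p)·7 = p·8 + (1−p)·4 ⟹ 7 + (-6)p = 4 + 4p ⟹ p = 3/10.
Row indifferent between X1 and X2: q·9 + (1−q)·2 = q·3 + (1−q)·5 ⟹ 2 + 7q = 5 + (-2)q ⟹ q = 1/3.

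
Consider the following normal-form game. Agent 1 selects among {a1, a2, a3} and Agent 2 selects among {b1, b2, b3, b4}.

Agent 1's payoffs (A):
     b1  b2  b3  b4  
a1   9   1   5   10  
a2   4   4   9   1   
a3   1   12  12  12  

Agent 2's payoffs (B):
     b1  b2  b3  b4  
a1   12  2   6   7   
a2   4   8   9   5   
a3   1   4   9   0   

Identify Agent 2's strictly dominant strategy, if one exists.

No strictly dominant strategy

Check whether one of Agent 2's strategies beats all alternatives regardless of what the opponent does.
b1 is not dominant: against a2, b2 gives 8 > 4.
b2 is not dominant: against a1, b1 gives 12 > 2.
b3 is not dominant: against a1, b1 gives 12 > 6.
b4 is not dominant: against a1, b1 gives 12 > 7.
No single strategy is best against every opponent action.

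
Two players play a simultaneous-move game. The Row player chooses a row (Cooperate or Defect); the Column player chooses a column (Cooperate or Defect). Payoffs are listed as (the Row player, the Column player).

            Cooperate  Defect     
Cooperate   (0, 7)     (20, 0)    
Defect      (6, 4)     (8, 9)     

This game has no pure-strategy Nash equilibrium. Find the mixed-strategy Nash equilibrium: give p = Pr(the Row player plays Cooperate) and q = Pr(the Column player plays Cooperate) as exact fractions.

In a mixed NE each player is indifferent between their pure strategies, so the opponent's mix sets the indifference.
The Column player indifferent between Cooperate and Defect: p·7 + (1−p)·4 = p·0 + (1−p)·9 ⟹ 4 + 3p = 9 + (-9)p ⟹ p = 5/12.
The Row player indifferent between Cooperate and Defect: q·0 + (1−q)·20 = q·6 + (1−q)·8 ⟹ 20 + (-20)q = 8 + (-2)q ⟹ q = 2/3.

p = 5/12, q = 2/3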